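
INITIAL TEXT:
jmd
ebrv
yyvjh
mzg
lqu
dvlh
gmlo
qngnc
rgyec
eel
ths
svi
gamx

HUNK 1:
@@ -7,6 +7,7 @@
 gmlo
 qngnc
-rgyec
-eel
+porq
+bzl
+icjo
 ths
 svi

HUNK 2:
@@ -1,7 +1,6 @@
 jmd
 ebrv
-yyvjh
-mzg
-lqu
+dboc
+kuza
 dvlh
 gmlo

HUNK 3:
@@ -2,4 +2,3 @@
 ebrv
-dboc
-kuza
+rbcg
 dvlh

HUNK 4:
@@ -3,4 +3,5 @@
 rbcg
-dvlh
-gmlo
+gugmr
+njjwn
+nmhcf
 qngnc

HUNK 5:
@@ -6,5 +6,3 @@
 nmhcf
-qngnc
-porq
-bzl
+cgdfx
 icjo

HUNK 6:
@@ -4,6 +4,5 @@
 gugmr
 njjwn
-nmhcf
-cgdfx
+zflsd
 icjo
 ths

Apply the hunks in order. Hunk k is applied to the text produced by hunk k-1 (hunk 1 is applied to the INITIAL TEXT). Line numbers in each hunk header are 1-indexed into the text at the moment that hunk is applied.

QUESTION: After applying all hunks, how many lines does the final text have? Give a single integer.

Hunk 1: at line 7 remove [rgyec,eel] add [porq,bzl,icjo] -> 14 lines: jmd ebrv yyvjh mzg lqu dvlh gmlo qngnc porq bzl icjo ths svi gamx
Hunk 2: at line 1 remove [yyvjh,mzg,lqu] add [dboc,kuza] -> 13 lines: jmd ebrv dboc kuza dvlh gmlo qngnc porq bzl icjo ths svi gamx
Hunk 3: at line 2 remove [dboc,kuza] add [rbcg] -> 12 lines: jmd ebrv rbcg dvlh gmlo qngnc porq bzl icjo ths svi gamx
Hunk 4: at line 3 remove [dvlh,gmlo] add [gugmr,njjwn,nmhcf] -> 13 lines: jmd ebrv rbcg gugmr njjwn nmhcf qngnc porq bzl icjo ths svi gamx
Hunk 5: at line 6 remove [qngnc,porq,bzl] add [cgdfx] -> 11 lines: jmd ebrv rbcg gugmr njjwn nmhcf cgdfx icjo ths svi gamx
Hunk 6: at line 4 remove [nmhcf,cgdfx] add [zflsd] -> 10 lines: jmd ebrv rbcg gugmr njjwn zflsd icjo ths svi gamx
Final line count: 10

Answer: 10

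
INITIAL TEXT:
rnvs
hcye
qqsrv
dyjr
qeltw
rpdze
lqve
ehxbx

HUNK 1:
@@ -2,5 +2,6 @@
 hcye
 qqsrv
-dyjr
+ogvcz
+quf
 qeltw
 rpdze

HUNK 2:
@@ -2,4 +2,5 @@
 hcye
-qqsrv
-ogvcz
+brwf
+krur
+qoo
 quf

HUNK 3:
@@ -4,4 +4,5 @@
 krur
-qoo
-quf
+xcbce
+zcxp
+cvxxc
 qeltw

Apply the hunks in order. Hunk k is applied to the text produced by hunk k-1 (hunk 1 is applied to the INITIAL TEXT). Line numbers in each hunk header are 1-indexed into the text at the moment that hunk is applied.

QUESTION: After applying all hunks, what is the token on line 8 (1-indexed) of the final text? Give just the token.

Hunk 1: at line 2 remove [dyjr] add [ogvcz,quf] -> 9 lines: rnvs hcye qqsrv ogvcz quf qeltw rpdze lqve ehxbx
Hunk 2: at line 2 remove [qqsrv,ogvcz] add [brwf,krur,qoo] -> 10 lines: rnvs hcye brwf krur qoo quf qeltw rpdze lqve ehxbx
Hunk 3: at line 4 remove [qoo,quf] add [xcbce,zcxp,cvxxc] -> 11 lines: rnvs hcye brwf krur xcbce zcxp cvxxc qeltw rpdze lqve ehxbx
Final line 8: qeltw

Answer: qeltw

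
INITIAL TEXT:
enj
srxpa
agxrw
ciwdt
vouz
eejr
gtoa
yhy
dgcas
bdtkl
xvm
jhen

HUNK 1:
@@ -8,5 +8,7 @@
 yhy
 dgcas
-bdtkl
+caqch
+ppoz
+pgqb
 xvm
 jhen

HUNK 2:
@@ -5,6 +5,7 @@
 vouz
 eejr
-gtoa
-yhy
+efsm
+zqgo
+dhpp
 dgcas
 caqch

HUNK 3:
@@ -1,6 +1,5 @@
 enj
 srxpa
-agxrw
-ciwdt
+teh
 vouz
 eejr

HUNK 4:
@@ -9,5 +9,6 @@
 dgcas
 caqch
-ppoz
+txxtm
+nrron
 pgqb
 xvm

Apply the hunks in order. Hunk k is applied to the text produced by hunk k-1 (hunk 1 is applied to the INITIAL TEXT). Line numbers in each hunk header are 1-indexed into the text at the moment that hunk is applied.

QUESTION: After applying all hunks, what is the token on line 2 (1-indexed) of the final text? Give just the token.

Answer: srxpa

Derivation:
Hunk 1: at line 8 remove [bdtkl] add [caqch,ppoz,pgqb] -> 14 lines: enj srxpa agxrw ciwdt vouz eejr gtoa yhy dgcas caqch ppoz pgqb xvm jhen
Hunk 2: at line 5 remove [gtoa,yhy] add [efsm,zqgo,dhpp] -> 15 lines: enj srxpa agxrw ciwdt vouz eejr efsm zqgo dhpp dgcas caqch ppoz pgqb xvm jhen
Hunk 3: at line 1 remove [agxrw,ciwdt] add [teh] -> 14 lines: enj srxpa teh vouz eejr efsm zqgo dhpp dgcas caqch ppoz pgqb xvm jhen
Hunk 4: at line 9 remove [ppoz] add [txxtm,nrron] -> 15 lines: enj srxpa teh vouz eejr efsm zqgo dhpp dgcas caqch txxtm nrron pgqb xvm jhen
Final line 2: srxpa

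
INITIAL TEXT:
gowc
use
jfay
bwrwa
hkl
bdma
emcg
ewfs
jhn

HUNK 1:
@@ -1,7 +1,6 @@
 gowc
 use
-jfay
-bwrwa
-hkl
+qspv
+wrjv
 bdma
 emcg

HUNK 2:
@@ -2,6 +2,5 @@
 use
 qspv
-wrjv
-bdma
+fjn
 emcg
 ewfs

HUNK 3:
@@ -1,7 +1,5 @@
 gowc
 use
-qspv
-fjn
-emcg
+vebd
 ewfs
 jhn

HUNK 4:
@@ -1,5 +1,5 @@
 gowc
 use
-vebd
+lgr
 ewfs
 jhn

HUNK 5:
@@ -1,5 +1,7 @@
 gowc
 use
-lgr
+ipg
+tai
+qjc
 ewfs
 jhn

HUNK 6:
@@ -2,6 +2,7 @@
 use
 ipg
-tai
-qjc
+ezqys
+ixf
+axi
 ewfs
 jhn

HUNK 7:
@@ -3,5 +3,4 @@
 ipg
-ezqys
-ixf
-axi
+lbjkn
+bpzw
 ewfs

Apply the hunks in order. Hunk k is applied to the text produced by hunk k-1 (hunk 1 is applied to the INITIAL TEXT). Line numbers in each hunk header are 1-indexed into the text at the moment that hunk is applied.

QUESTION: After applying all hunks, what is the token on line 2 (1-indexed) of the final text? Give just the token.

Answer: use

Derivation:
Hunk 1: at line 1 remove [jfay,bwrwa,hkl] add [qspv,wrjv] -> 8 lines: gowc use qspv wrjv bdma emcg ewfs jhn
Hunk 2: at line 2 remove [wrjv,bdma] add [fjn] -> 7 lines: gowc use qspv fjn emcg ewfs jhn
Hunk 3: at line 1 remove [qspv,fjn,emcg] add [vebd] -> 5 lines: gowc use vebd ewfs jhn
Hunk 4: at line 1 remove [vebd] add [lgr] -> 5 lines: gowc use lgr ewfs jhn
Hunk 5: at line 1 remove [lgr] add [ipg,tai,qjc] -> 7 lines: gowc use ipg tai qjc ewfs jhn
Hunk 6: at line 2 remove [tai,qjc] add [ezqys,ixf,axi] -> 8 lines: gowc use ipg ezqys ixf axi ewfs jhn
Hunk 7: at line 3 remove [ezqys,ixf,axi] add [lbjkn,bpzw] -> 7 lines: gowc use ipg lbjkn bpzw ewfs jhn
Final line 2: use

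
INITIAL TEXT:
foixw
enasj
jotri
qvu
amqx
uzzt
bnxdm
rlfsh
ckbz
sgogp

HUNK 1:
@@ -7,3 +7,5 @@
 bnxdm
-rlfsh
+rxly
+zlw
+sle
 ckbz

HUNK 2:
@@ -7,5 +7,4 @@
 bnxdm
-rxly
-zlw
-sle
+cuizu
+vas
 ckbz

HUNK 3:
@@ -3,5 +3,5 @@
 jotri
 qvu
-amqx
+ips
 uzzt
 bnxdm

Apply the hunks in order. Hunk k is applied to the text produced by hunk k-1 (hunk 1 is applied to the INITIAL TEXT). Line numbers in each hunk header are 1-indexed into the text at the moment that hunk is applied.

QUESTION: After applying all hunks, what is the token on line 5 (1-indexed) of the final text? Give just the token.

Answer: ips

Derivation:
Hunk 1: at line 7 remove [rlfsh] add [rxly,zlw,sle] -> 12 lines: foixw enasj jotri qvu amqx uzzt bnxdm rxly zlw sle ckbz sgogp
Hunk 2: at line 7 remove [rxly,zlw,sle] add [cuizu,vas] -> 11 lines: foixw enasj jotri qvu amqx uzzt bnxdm cuizu vas ckbz sgogp
Hunk 3: at line 3 remove [amqx] add [ips] -> 11 lines: foixw enasj jotri qvu ips uzzt bnxdm cuizu vas ckbz sgogp
Final line 5: ips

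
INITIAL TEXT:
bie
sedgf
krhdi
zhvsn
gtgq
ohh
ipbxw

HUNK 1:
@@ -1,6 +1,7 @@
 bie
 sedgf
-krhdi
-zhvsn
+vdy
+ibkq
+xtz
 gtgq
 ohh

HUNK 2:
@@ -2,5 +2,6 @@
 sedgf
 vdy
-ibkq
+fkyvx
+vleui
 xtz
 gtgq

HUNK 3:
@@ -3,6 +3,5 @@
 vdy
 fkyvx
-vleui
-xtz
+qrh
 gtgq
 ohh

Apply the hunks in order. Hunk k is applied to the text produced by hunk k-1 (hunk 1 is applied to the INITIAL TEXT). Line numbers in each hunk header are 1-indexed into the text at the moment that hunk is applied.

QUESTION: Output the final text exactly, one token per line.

Answer: bie
sedgf
vdy
fkyvx
qrh
gtgq
ohh
ipbxw

Derivation:
Hunk 1: at line 1 remove [krhdi,zhvsn] add [vdy,ibkq,xtz] -> 8 lines: bie sedgf vdy ibkq xtz gtgq ohh ipbxw
Hunk 2: at line 2 remove [ibkq] add [fkyvx,vleui] -> 9 lines: bie sedgf vdy fkyvx vleui xtz gtgq ohh ipbxw
Hunk 3: at line 3 remove [vleui,xtz] add [qrh] -> 8 lines: bie sedgf vdy fkyvx qrh gtgq ohh ipbxw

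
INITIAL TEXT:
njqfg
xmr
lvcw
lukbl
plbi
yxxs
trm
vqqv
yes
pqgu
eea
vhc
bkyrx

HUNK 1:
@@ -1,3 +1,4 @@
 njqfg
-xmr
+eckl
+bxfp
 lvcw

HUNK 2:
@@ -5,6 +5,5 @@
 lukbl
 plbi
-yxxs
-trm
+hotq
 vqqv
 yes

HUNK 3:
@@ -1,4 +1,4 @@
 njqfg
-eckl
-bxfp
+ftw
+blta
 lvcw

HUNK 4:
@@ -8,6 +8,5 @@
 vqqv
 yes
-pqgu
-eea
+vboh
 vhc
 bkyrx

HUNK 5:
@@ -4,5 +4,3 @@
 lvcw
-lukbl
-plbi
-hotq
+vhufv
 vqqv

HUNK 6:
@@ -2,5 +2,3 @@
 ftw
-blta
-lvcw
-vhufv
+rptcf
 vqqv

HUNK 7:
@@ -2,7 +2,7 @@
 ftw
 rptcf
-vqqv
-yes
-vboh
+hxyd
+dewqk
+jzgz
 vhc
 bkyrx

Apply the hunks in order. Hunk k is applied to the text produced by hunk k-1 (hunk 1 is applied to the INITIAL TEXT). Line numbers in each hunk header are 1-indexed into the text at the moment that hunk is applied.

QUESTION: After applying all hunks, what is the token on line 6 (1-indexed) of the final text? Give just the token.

Hunk 1: at line 1 remove [xmr] add [eckl,bxfp] -> 14 lines: njqfg eckl bxfp lvcw lukbl plbi yxxs trm vqqv yes pqgu eea vhc bkyrx
Hunk 2: at line 5 remove [yxxs,trm] add [hotq] -> 13 lines: njqfg eckl bxfp lvcw lukbl plbi hotq vqqv yes pqgu eea vhc bkyrx
Hunk 3: at line 1 remove [eckl,bxfp] add [ftw,blta] -> 13 lines: njqfg ftw blta lvcw lukbl plbi hotq vqqv yes pqgu eea vhc bkyrx
Hunk 4: at line 8 remove [pqgu,eea] add [vboh] -> 12 lines: njqfg ftw blta lvcw lukbl plbi hotq vqqv yes vboh vhc bkyrx
Hunk 5: at line 4 remove [lukbl,plbi,hotq] add [vhufv] -> 10 lines: njqfg ftw blta lvcw vhufv vqqv yes vboh vhc bkyrx
Hunk 6: at line 2 remove [blta,lvcw,vhufv] add [rptcf] -> 8 lines: njqfg ftw rptcf vqqv yes vboh vhc bkyrx
Hunk 7: at line 2 remove [vqqv,yes,vboh] add [hxyd,dewqk,jzgz] -> 8 lines: njqfg ftw rptcf hxyd dewqk jzgz vhc bkyrx
Final line 6: jzgz

Answer: jzgz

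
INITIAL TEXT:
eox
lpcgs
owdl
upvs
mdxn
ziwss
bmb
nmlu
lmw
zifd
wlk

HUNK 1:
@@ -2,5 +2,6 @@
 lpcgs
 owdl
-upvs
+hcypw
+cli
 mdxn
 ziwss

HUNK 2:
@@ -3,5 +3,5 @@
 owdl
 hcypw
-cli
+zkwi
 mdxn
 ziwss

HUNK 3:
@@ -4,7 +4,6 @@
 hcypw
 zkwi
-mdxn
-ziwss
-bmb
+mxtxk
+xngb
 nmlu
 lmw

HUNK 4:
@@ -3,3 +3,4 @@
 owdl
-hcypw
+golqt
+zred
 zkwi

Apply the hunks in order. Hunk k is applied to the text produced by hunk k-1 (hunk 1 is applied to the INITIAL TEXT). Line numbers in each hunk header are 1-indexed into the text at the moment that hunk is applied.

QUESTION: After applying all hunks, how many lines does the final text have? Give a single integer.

Hunk 1: at line 2 remove [upvs] add [hcypw,cli] -> 12 lines: eox lpcgs owdl hcypw cli mdxn ziwss bmb nmlu lmw zifd wlk
Hunk 2: at line 3 remove [cli] add [zkwi] -> 12 lines: eox lpcgs owdl hcypw zkwi mdxn ziwss bmb nmlu lmw zifd wlk
Hunk 3: at line 4 remove [mdxn,ziwss,bmb] add [mxtxk,xngb] -> 11 lines: eox lpcgs owdl hcypw zkwi mxtxk xngb nmlu lmw zifd wlk
Hunk 4: at line 3 remove [hcypw] add [golqt,zred] -> 12 lines: eox lpcgs owdl golqt zred zkwi mxtxk xngb nmlu lmw zifd wlk
Final line count: 12

Answer: 12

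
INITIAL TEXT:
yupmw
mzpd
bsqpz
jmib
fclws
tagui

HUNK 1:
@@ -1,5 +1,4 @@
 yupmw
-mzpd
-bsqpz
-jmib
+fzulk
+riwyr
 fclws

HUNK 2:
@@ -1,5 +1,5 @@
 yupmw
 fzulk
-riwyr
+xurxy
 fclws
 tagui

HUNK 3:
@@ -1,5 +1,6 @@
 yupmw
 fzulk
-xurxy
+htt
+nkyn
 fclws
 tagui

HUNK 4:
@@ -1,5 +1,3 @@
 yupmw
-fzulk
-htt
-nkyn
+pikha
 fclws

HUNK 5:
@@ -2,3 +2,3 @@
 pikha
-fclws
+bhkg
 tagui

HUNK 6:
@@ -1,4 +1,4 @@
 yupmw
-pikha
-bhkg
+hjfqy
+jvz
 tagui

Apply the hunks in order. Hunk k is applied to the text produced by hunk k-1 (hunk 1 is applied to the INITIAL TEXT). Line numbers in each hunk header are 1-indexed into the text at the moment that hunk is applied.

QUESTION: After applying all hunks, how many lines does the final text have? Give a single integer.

Answer: 4

Derivation:
Hunk 1: at line 1 remove [mzpd,bsqpz,jmib] add [fzulk,riwyr] -> 5 lines: yupmw fzulk riwyr fclws tagui
Hunk 2: at line 1 remove [riwyr] add [xurxy] -> 5 lines: yupmw fzulk xurxy fclws tagui
Hunk 3: at line 1 remove [xurxy] add [htt,nkyn] -> 6 lines: yupmw fzulk htt nkyn fclws tagui
Hunk 4: at line 1 remove [fzulk,htt,nkyn] add [pikha] -> 4 lines: yupmw pikha fclws tagui
Hunk 5: at line 2 remove [fclws] add [bhkg] -> 4 lines: yupmw pikha bhkg tagui
Hunk 6: at line 1 remove [pikha,bhkg] add [hjfqy,jvz] -> 4 lines: yupmw hjfqy jvz tagui
Final line count: 4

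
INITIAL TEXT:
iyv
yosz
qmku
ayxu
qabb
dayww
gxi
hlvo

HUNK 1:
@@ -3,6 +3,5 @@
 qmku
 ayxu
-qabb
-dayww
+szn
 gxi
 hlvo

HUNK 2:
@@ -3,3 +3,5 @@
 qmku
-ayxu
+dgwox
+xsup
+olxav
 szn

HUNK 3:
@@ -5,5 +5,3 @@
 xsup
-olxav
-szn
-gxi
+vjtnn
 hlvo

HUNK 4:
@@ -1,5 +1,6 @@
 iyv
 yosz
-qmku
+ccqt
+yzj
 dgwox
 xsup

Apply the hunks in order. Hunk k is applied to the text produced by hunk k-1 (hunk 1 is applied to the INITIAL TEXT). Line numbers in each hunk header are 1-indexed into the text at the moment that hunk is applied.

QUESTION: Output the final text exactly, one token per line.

Answer: iyv
yosz
ccqt
yzj
dgwox
xsup
vjtnn
hlvo

Derivation:
Hunk 1: at line 3 remove [qabb,dayww] add [szn] -> 7 lines: iyv yosz qmku ayxu szn gxi hlvo
Hunk 2: at line 3 remove [ayxu] add [dgwox,xsup,olxav] -> 9 lines: iyv yosz qmku dgwox xsup olxav szn gxi hlvo
Hunk 3: at line 5 remove [olxav,szn,gxi] add [vjtnn] -> 7 lines: iyv yosz qmku dgwox xsup vjtnn hlvo
Hunk 4: at line 1 remove [qmku] add [ccqt,yzj] -> 8 lines: iyv yosz ccqt yzj dgwox xsup vjtnn hlvo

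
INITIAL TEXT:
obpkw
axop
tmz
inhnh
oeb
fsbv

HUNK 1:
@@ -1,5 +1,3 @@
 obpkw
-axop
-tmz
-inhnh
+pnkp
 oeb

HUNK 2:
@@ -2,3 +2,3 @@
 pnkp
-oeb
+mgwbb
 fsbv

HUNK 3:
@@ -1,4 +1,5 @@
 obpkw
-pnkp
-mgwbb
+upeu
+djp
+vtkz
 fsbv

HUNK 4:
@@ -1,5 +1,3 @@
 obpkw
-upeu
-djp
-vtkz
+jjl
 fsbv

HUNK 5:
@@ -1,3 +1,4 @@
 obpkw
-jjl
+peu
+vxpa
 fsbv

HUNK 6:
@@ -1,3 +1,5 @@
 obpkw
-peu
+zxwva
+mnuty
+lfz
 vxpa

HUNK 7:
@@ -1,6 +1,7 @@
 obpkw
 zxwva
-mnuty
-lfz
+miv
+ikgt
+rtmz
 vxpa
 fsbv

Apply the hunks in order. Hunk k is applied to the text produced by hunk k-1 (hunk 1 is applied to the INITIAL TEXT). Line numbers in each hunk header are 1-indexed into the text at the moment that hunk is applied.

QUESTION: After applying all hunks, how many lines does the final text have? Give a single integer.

Hunk 1: at line 1 remove [axop,tmz,inhnh] add [pnkp] -> 4 lines: obpkw pnkp oeb fsbv
Hunk 2: at line 2 remove [oeb] add [mgwbb] -> 4 lines: obpkw pnkp mgwbb fsbv
Hunk 3: at line 1 remove [pnkp,mgwbb] add [upeu,djp,vtkz] -> 5 lines: obpkw upeu djp vtkz fsbv
Hunk 4: at line 1 remove [upeu,djp,vtkz] add [jjl] -> 3 lines: obpkw jjl fsbv
Hunk 5: at line 1 remove [jjl] add [peu,vxpa] -> 4 lines: obpkw peu vxpa fsbv
Hunk 6: at line 1 remove [peu] add [zxwva,mnuty,lfz] -> 6 lines: obpkw zxwva mnuty lfz vxpa fsbv
Hunk 7: at line 1 remove [mnuty,lfz] add [miv,ikgt,rtmz] -> 7 lines: obpkw zxwva miv ikgt rtmz vxpa fsbv
Final line count: 7

Answer: 7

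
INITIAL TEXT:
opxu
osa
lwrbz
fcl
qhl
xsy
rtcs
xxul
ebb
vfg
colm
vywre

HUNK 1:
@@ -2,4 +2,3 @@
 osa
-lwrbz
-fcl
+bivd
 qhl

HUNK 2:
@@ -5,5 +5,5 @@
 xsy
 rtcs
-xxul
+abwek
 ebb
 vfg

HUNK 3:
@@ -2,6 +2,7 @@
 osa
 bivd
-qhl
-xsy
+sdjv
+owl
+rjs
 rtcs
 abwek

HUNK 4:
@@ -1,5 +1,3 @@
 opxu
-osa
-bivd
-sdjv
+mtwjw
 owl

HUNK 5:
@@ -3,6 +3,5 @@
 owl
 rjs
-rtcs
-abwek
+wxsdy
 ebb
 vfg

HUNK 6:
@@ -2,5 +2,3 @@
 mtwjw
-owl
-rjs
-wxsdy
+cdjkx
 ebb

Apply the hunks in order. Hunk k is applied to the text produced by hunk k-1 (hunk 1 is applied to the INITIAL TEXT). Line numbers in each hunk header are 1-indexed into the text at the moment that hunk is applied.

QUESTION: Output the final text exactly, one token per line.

Answer: opxu
mtwjw
cdjkx
ebb
vfg
colm
vywre

Derivation:
Hunk 1: at line 2 remove [lwrbz,fcl] add [bivd] -> 11 lines: opxu osa bivd qhl xsy rtcs xxul ebb vfg colm vywre
Hunk 2: at line 5 remove [xxul] add [abwek] -> 11 lines: opxu osa bivd qhl xsy rtcs abwek ebb vfg colm vywre
Hunk 3: at line 2 remove [qhl,xsy] add [sdjv,owl,rjs] -> 12 lines: opxu osa bivd sdjv owl rjs rtcs abwek ebb vfg colm vywre
Hunk 4: at line 1 remove [osa,bivd,sdjv] add [mtwjw] -> 10 lines: opxu mtwjw owl rjs rtcs abwek ebb vfg colm vywre
Hunk 5: at line 3 remove [rtcs,abwek] add [wxsdy] -> 9 lines: opxu mtwjw owl rjs wxsdy ebb vfg colm vywre
Hunk 6: at line 2 remove [owl,rjs,wxsdy] add [cdjkx] -> 7 lines: opxu mtwjw cdjkx ebb vfg colm vywre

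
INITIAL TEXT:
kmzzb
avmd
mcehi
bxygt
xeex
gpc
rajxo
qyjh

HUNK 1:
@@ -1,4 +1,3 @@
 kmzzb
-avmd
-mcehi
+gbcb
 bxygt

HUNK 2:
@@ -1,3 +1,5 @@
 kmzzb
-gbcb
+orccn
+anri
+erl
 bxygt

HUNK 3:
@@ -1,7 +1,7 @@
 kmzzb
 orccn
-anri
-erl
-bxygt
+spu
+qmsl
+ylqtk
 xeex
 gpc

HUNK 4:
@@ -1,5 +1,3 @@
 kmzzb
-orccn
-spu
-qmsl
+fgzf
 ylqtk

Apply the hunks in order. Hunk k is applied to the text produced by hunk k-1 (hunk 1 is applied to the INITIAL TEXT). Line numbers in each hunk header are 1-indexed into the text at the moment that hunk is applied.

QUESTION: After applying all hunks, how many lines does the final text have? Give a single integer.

Hunk 1: at line 1 remove [avmd,mcehi] add [gbcb] -> 7 lines: kmzzb gbcb bxygt xeex gpc rajxo qyjh
Hunk 2: at line 1 remove [gbcb] add [orccn,anri,erl] -> 9 lines: kmzzb orccn anri erl bxygt xeex gpc rajxo qyjh
Hunk 3: at line 1 remove [anri,erl,bxygt] add [spu,qmsl,ylqtk] -> 9 lines: kmzzb orccn spu qmsl ylqtk xeex gpc rajxo qyjh
Hunk 4: at line 1 remove [orccn,spu,qmsl] add [fgzf] -> 7 lines: kmzzb fgzf ylqtk xeex gpc rajxo qyjh
Final line count: 7

Answer: 7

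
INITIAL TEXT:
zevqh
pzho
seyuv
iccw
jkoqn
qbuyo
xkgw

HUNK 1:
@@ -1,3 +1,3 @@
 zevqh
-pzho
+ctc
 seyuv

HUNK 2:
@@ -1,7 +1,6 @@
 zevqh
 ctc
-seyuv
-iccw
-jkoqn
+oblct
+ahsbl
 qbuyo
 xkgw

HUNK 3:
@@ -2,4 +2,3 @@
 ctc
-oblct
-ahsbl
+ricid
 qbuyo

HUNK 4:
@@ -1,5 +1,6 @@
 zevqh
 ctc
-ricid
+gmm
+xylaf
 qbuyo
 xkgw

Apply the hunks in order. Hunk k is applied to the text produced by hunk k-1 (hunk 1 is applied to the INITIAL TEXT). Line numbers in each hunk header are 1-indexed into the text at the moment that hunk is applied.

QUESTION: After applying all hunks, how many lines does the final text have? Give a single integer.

Answer: 6

Derivation:
Hunk 1: at line 1 remove [pzho] add [ctc] -> 7 lines: zevqh ctc seyuv iccw jkoqn qbuyo xkgw
Hunk 2: at line 1 remove [seyuv,iccw,jkoqn] add [oblct,ahsbl] -> 6 lines: zevqh ctc oblct ahsbl qbuyo xkgw
Hunk 3: at line 2 remove [oblct,ahsbl] add [ricid] -> 5 lines: zevqh ctc ricid qbuyo xkgw
Hunk 4: at line 1 remove [ricid] add [gmm,xylaf] -> 6 lines: zevqh ctc gmm xylaf qbuyo xkgw
Final line count: 6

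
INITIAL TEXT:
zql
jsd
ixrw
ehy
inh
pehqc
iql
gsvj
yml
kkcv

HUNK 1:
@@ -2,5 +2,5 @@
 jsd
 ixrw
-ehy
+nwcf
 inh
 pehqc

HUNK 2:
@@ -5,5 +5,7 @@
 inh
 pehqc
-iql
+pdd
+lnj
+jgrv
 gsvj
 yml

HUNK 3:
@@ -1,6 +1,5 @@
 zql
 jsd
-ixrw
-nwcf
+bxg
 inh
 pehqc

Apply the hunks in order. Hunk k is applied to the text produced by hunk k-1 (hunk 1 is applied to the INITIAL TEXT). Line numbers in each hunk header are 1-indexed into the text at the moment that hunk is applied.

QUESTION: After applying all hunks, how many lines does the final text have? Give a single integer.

Hunk 1: at line 2 remove [ehy] add [nwcf] -> 10 lines: zql jsd ixrw nwcf inh pehqc iql gsvj yml kkcv
Hunk 2: at line 5 remove [iql] add [pdd,lnj,jgrv] -> 12 lines: zql jsd ixrw nwcf inh pehqc pdd lnj jgrv gsvj yml kkcv
Hunk 3: at line 1 remove [ixrw,nwcf] add [bxg] -> 11 lines: zql jsd bxg inh pehqc pdd lnj jgrv gsvj yml kkcv
Final line count: 11

Answer: 11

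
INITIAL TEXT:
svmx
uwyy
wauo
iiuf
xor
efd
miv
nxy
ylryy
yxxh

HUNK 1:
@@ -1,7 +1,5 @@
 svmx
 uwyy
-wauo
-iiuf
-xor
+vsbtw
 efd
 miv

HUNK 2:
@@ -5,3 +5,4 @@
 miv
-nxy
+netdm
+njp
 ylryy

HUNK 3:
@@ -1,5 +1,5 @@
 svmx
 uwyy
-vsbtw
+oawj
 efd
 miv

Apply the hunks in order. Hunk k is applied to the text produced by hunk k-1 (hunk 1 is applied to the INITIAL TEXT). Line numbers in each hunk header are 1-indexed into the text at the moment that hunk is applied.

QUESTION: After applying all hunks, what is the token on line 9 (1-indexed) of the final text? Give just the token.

Answer: yxxh

Derivation:
Hunk 1: at line 1 remove [wauo,iiuf,xor] add [vsbtw] -> 8 lines: svmx uwyy vsbtw efd miv nxy ylryy yxxh
Hunk 2: at line 5 remove [nxy] add [netdm,njp] -> 9 lines: svmx uwyy vsbtw efd miv netdm njp ylryy yxxh
Hunk 3: at line 1 remove [vsbtw] add [oawj] -> 9 lines: svmx uwyy oawj efd miv netdm njp ylryy yxxh
Final line 9: yxxh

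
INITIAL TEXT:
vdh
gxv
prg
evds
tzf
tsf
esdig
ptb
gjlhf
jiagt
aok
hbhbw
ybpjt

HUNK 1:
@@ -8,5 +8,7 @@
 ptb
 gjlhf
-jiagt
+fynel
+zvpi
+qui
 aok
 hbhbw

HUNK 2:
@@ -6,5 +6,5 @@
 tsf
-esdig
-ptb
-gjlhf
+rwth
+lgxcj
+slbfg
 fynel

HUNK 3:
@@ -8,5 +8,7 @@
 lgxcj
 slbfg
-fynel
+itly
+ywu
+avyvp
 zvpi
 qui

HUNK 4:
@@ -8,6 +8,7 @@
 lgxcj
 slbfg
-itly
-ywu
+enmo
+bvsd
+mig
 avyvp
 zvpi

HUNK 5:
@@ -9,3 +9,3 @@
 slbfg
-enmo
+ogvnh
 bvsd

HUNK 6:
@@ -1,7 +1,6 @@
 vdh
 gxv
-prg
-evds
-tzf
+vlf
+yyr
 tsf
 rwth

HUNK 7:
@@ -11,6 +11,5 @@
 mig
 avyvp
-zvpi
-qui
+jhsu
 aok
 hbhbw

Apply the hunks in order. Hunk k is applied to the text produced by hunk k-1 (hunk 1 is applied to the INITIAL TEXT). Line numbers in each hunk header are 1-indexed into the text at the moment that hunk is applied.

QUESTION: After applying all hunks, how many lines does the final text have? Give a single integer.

Answer: 16

Derivation:
Hunk 1: at line 8 remove [jiagt] add [fynel,zvpi,qui] -> 15 lines: vdh gxv prg evds tzf tsf esdig ptb gjlhf fynel zvpi qui aok hbhbw ybpjt
Hunk 2: at line 6 remove [esdig,ptb,gjlhf] add [rwth,lgxcj,slbfg] -> 15 lines: vdh gxv prg evds tzf tsf rwth lgxcj slbfg fynel zvpi qui aok hbhbw ybpjt
Hunk 3: at line 8 remove [fynel] add [itly,ywu,avyvp] -> 17 lines: vdh gxv prg evds tzf tsf rwth lgxcj slbfg itly ywu avyvp zvpi qui aok hbhbw ybpjt
Hunk 4: at line 8 remove [itly,ywu] add [enmo,bvsd,mig] -> 18 lines: vdh gxv prg evds tzf tsf rwth lgxcj slbfg enmo bvsd mig avyvp zvpi qui aok hbhbw ybpjt
Hunk 5: at line 9 remove [enmo] add [ogvnh] -> 18 lines: vdh gxv prg evds tzf tsf rwth lgxcj slbfg ogvnh bvsd mig avyvp zvpi qui aok hbhbw ybpjt
Hunk 6: at line 1 remove [prg,evds,tzf] add [vlf,yyr] -> 17 lines: vdh gxv vlf yyr tsf rwth lgxcj slbfg ogvnh bvsd mig avyvp zvpi qui aok hbhbw ybpjt
Hunk 7: at line 11 remove [zvpi,qui] add [jhsu] -> 16 lines: vdh gxv vlf yyr tsf rwth lgxcj slbfg ogvnh bvsd mig avyvp jhsu aok hbhbw ybpjt
Final line count: 16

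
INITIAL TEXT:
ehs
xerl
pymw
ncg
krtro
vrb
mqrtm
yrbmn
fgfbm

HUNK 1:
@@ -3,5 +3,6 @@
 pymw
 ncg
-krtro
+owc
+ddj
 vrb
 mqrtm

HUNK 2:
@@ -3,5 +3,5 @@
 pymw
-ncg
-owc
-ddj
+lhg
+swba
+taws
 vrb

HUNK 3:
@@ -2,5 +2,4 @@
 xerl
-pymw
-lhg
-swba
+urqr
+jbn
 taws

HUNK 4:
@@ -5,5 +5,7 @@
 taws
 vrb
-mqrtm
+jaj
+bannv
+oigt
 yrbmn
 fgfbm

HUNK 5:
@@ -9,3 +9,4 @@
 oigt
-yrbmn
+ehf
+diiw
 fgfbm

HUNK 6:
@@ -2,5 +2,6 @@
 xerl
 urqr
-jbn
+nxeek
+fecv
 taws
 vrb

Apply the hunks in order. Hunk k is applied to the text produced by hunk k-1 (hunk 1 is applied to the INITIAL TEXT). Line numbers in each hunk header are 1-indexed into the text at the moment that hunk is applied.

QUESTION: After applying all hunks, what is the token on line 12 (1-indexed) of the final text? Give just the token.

Hunk 1: at line 3 remove [krtro] add [owc,ddj] -> 10 lines: ehs xerl pymw ncg owc ddj vrb mqrtm yrbmn fgfbm
Hunk 2: at line 3 remove [ncg,owc,ddj] add [lhg,swba,taws] -> 10 lines: ehs xerl pymw lhg swba taws vrb mqrtm yrbmn fgfbm
Hunk 3: at line 2 remove [pymw,lhg,swba] add [urqr,jbn] -> 9 lines: ehs xerl urqr jbn taws vrb mqrtm yrbmn fgfbm
Hunk 4: at line 5 remove [mqrtm] add [jaj,bannv,oigt] -> 11 lines: ehs xerl urqr jbn taws vrb jaj bannv oigt yrbmn fgfbm
Hunk 5: at line 9 remove [yrbmn] add [ehf,diiw] -> 12 lines: ehs xerl urqr jbn taws vrb jaj bannv oigt ehf diiw fgfbm
Hunk 6: at line 2 remove [jbn] add [nxeek,fecv] -> 13 lines: ehs xerl urqr nxeek fecv taws vrb jaj bannv oigt ehf diiw fgfbm
Final line 12: diiw

Answer: diiw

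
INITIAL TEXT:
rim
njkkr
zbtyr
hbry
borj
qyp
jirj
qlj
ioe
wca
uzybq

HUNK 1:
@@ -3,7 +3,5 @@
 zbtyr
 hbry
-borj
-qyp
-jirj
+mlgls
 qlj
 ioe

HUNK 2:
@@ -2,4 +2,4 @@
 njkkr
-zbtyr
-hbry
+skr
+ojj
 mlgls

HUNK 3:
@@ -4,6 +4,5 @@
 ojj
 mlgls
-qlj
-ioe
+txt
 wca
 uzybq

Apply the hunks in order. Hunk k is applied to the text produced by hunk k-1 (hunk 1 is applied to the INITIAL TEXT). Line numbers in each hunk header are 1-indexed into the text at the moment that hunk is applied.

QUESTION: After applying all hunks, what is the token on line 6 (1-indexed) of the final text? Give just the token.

Hunk 1: at line 3 remove [borj,qyp,jirj] add [mlgls] -> 9 lines: rim njkkr zbtyr hbry mlgls qlj ioe wca uzybq
Hunk 2: at line 2 remove [zbtyr,hbry] add [skr,ojj] -> 9 lines: rim njkkr skr ojj mlgls qlj ioe wca uzybq
Hunk 3: at line 4 remove [qlj,ioe] add [txt] -> 8 lines: rim njkkr skr ojj mlgls txt wca uzybq
Final line 6: txt

Answer: txt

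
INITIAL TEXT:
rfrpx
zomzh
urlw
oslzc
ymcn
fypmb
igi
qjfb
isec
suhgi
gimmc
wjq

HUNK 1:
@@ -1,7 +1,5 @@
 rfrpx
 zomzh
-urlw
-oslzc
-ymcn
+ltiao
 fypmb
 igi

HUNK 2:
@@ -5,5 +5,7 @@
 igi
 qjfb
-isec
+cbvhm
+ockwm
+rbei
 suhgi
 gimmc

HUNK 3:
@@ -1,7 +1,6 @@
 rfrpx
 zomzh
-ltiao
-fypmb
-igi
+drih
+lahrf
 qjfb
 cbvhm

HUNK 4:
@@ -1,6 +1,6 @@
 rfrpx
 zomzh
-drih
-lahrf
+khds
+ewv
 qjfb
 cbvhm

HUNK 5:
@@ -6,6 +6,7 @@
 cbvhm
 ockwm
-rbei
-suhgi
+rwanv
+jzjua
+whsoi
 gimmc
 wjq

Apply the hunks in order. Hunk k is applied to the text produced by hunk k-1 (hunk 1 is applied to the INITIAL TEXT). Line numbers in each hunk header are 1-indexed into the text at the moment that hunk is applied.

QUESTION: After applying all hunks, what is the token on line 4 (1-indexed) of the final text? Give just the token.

Answer: ewv

Derivation:
Hunk 1: at line 1 remove [urlw,oslzc,ymcn] add [ltiao] -> 10 lines: rfrpx zomzh ltiao fypmb igi qjfb isec suhgi gimmc wjq
Hunk 2: at line 5 remove [isec] add [cbvhm,ockwm,rbei] -> 12 lines: rfrpx zomzh ltiao fypmb igi qjfb cbvhm ockwm rbei suhgi gimmc wjq
Hunk 3: at line 1 remove [ltiao,fypmb,igi] add [drih,lahrf] -> 11 lines: rfrpx zomzh drih lahrf qjfb cbvhm ockwm rbei suhgi gimmc wjq
Hunk 4: at line 1 remove [drih,lahrf] add [khds,ewv] -> 11 lines: rfrpx zomzh khds ewv qjfb cbvhm ockwm rbei suhgi gimmc wjq
Hunk 5: at line 6 remove [rbei,suhgi] add [rwanv,jzjua,whsoi] -> 12 lines: rfrpx zomzh khds ewv qjfb cbvhm ockwm rwanv jzjua whsoi gimmc wjq
Final line 4: ewv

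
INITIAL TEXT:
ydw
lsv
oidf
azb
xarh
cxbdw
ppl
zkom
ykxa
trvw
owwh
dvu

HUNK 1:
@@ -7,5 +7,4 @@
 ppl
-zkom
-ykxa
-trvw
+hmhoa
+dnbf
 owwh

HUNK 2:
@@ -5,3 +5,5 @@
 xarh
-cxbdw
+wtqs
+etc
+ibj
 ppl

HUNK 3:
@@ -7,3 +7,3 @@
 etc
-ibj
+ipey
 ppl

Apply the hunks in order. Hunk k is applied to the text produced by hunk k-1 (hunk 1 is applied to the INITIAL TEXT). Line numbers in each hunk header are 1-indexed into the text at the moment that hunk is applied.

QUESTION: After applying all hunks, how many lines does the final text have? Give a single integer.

Answer: 13

Derivation:
Hunk 1: at line 7 remove [zkom,ykxa,trvw] add [hmhoa,dnbf] -> 11 lines: ydw lsv oidf azb xarh cxbdw ppl hmhoa dnbf owwh dvu
Hunk 2: at line 5 remove [cxbdw] add [wtqs,etc,ibj] -> 13 lines: ydw lsv oidf azb xarh wtqs etc ibj ppl hmhoa dnbf owwh dvu
Hunk 3: at line 7 remove [ibj] add [ipey] -> 13 lines: ydw lsv oidf azb xarh wtqs etc ipey ppl hmhoa dnbf owwh dvu
Final line count: 13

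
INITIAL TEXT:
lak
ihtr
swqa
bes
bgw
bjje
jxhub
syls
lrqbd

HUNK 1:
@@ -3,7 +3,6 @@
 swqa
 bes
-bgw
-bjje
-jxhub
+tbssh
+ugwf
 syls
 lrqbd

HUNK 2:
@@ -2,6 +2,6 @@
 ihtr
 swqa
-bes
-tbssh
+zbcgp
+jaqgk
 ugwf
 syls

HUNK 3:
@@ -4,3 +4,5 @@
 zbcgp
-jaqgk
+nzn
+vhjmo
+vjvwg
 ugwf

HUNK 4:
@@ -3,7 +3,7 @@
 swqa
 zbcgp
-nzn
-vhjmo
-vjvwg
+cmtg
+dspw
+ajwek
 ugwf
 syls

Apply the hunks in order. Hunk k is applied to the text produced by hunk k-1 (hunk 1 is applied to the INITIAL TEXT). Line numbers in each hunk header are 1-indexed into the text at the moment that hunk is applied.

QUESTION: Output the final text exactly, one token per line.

Hunk 1: at line 3 remove [bgw,bjje,jxhub] add [tbssh,ugwf] -> 8 lines: lak ihtr swqa bes tbssh ugwf syls lrqbd
Hunk 2: at line 2 remove [bes,tbssh] add [zbcgp,jaqgk] -> 8 lines: lak ihtr swqa zbcgp jaqgk ugwf syls lrqbd
Hunk 3: at line 4 remove [jaqgk] add [nzn,vhjmo,vjvwg] -> 10 lines: lak ihtr swqa zbcgp nzn vhjmo vjvwg ugwf syls lrqbd
Hunk 4: at line 3 remove [nzn,vhjmo,vjvwg] add [cmtg,dspw,ajwek] -> 10 lines: lak ihtr swqa zbcgp cmtg dspw ajwek ugwf syls lrqbd

Answer: lak
ihtr
swqa
zbcgp
cmtg
dspw
ajwek
ugwf
syls
lrqbd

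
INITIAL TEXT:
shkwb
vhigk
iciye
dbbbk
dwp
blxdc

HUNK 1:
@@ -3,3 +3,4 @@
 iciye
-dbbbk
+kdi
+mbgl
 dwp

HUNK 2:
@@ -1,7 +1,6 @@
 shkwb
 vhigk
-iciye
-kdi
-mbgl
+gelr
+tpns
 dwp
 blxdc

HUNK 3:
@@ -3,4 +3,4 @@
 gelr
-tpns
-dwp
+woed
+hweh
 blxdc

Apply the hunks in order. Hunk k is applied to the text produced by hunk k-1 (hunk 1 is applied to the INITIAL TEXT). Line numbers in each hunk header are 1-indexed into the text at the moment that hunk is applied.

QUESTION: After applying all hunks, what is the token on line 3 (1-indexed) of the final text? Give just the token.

Hunk 1: at line 3 remove [dbbbk] add [kdi,mbgl] -> 7 lines: shkwb vhigk iciye kdi mbgl dwp blxdc
Hunk 2: at line 1 remove [iciye,kdi,mbgl] add [gelr,tpns] -> 6 lines: shkwb vhigk gelr tpns dwp blxdc
Hunk 3: at line 3 remove [tpns,dwp] add [woed,hweh] -> 6 lines: shkwb vhigk gelr woed hweh blxdc
Final line 3: gelr

Answer: gelr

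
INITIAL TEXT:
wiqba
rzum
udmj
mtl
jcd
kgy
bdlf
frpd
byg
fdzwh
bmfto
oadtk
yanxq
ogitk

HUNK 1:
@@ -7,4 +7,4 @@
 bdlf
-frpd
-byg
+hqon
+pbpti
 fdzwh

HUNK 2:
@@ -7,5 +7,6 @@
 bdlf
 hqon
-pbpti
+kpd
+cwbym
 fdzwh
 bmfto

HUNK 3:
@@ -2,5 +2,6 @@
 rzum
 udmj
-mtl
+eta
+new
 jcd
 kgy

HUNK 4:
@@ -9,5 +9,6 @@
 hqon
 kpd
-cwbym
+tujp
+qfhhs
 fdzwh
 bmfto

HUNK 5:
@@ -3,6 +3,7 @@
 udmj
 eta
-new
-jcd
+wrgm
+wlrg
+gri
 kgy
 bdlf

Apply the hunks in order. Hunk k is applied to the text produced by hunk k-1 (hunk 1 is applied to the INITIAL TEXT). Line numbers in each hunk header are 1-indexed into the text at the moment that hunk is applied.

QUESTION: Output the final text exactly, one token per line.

Hunk 1: at line 7 remove [frpd,byg] add [hqon,pbpti] -> 14 lines: wiqba rzum udmj mtl jcd kgy bdlf hqon pbpti fdzwh bmfto oadtk yanxq ogitk
Hunk 2: at line 7 remove [pbpti] add [kpd,cwbym] -> 15 lines: wiqba rzum udmj mtl jcd kgy bdlf hqon kpd cwbym fdzwh bmfto oadtk yanxq ogitk
Hunk 3: at line 2 remove [mtl] add [eta,new] -> 16 lines: wiqba rzum udmj eta new jcd kgy bdlf hqon kpd cwbym fdzwh bmfto oadtk yanxq ogitk
Hunk 4: at line 9 remove [cwbym] add [tujp,qfhhs] -> 17 lines: wiqba rzum udmj eta new jcd kgy bdlf hqon kpd tujp qfhhs fdzwh bmfto oadtk yanxq ogitk
Hunk 5: at line 3 remove [new,jcd] add [wrgm,wlrg,gri] -> 18 lines: wiqba rzum udmj eta wrgm wlrg gri kgy bdlf hqon kpd tujp qfhhs fdzwh bmfto oadtk yanxq ogitk

Answer: wiqba
rzum
udmj
eta
wrgm
wlrg
gri
kgy
bdlf
hqon
kpd
tujp
qfhhs
fdzwh
bmfto
oadtk
yanxq
ogitk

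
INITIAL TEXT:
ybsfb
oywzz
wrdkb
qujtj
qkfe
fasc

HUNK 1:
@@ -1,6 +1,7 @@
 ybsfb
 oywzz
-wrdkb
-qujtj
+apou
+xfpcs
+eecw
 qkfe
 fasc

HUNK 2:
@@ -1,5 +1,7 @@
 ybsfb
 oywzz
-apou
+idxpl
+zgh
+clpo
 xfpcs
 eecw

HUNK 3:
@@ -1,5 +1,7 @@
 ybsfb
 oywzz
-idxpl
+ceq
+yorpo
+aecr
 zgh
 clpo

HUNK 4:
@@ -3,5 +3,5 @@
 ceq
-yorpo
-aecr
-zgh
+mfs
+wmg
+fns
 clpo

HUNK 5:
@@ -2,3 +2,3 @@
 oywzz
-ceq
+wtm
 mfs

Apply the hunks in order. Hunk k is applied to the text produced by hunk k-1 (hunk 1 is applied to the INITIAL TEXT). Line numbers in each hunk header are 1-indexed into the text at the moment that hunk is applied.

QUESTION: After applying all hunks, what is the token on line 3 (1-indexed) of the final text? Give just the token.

Answer: wtm

Derivation:
Hunk 1: at line 1 remove [wrdkb,qujtj] add [apou,xfpcs,eecw] -> 7 lines: ybsfb oywzz apou xfpcs eecw qkfe fasc
Hunk 2: at line 1 remove [apou] add [idxpl,zgh,clpo] -> 9 lines: ybsfb oywzz idxpl zgh clpo xfpcs eecw qkfe fasc
Hunk 3: at line 1 remove [idxpl] add [ceq,yorpo,aecr] -> 11 lines: ybsfb oywzz ceq yorpo aecr zgh clpo xfpcs eecw qkfe fasc
Hunk 4: at line 3 remove [yorpo,aecr,zgh] add [mfs,wmg,fns] -> 11 lines: ybsfb oywzz ceq mfs wmg fns clpo xfpcs eecw qkfe fasc
Hunk 5: at line 2 remove [ceq] add [wtm] -> 11 lines: ybsfb oywzz wtm mfs wmg fns clpo xfpcs eecw qkfe fasc
Final line 3: wtm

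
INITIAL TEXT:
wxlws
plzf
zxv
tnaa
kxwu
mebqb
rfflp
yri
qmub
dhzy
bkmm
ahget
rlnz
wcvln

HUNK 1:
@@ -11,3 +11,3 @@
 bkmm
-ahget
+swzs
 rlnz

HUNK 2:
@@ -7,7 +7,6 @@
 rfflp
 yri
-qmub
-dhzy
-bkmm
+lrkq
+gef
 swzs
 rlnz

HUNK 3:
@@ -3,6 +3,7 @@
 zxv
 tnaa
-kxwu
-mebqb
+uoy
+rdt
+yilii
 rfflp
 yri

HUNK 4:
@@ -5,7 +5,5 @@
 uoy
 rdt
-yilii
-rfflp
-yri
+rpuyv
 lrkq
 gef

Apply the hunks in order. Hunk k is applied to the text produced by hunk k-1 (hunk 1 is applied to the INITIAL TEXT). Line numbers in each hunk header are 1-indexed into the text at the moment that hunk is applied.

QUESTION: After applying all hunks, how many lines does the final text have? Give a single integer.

Hunk 1: at line 11 remove [ahget] add [swzs] -> 14 lines: wxlws plzf zxv tnaa kxwu mebqb rfflp yri qmub dhzy bkmm swzs rlnz wcvln
Hunk 2: at line 7 remove [qmub,dhzy,bkmm] add [lrkq,gef] -> 13 lines: wxlws plzf zxv tnaa kxwu mebqb rfflp yri lrkq gef swzs rlnz wcvln
Hunk 3: at line 3 remove [kxwu,mebqb] add [uoy,rdt,yilii] -> 14 lines: wxlws plzf zxv tnaa uoy rdt yilii rfflp yri lrkq gef swzs rlnz wcvln
Hunk 4: at line 5 remove [yilii,rfflp,yri] add [rpuyv] -> 12 lines: wxlws plzf zxv tnaa uoy rdt rpuyv lrkq gef swzs rlnz wcvln
Final line count: 12

Answer: 12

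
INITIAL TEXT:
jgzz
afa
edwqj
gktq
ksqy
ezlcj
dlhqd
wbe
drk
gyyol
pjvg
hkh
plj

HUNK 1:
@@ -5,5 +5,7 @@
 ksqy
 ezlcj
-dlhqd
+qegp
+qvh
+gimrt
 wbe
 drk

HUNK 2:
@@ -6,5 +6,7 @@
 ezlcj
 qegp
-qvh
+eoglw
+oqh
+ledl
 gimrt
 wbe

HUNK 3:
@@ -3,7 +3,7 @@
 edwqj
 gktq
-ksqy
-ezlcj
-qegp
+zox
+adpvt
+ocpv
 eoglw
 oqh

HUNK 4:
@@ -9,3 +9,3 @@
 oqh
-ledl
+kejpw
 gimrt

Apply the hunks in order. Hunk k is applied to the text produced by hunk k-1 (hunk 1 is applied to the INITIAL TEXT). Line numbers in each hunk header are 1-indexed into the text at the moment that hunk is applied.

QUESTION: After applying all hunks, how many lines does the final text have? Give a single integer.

Hunk 1: at line 5 remove [dlhqd] add [qegp,qvh,gimrt] -> 15 lines: jgzz afa edwqj gktq ksqy ezlcj qegp qvh gimrt wbe drk gyyol pjvg hkh plj
Hunk 2: at line 6 remove [qvh] add [eoglw,oqh,ledl] -> 17 lines: jgzz afa edwqj gktq ksqy ezlcj qegp eoglw oqh ledl gimrt wbe drk gyyol pjvg hkh plj
Hunk 3: at line 3 remove [ksqy,ezlcj,qegp] add [zox,adpvt,ocpv] -> 17 lines: jgzz afa edwqj gktq zox adpvt ocpv eoglw oqh ledl gimrt wbe drk gyyol pjvg hkh plj
Hunk 4: at line 9 remove [ledl] add [kejpw] -> 17 lines: jgzz afa edwqj gktq zox adpvt ocpv eoglw oqh kejpw gimrt wbe drk gyyol pjvg hkh plj
Final line count: 17

Answer: 17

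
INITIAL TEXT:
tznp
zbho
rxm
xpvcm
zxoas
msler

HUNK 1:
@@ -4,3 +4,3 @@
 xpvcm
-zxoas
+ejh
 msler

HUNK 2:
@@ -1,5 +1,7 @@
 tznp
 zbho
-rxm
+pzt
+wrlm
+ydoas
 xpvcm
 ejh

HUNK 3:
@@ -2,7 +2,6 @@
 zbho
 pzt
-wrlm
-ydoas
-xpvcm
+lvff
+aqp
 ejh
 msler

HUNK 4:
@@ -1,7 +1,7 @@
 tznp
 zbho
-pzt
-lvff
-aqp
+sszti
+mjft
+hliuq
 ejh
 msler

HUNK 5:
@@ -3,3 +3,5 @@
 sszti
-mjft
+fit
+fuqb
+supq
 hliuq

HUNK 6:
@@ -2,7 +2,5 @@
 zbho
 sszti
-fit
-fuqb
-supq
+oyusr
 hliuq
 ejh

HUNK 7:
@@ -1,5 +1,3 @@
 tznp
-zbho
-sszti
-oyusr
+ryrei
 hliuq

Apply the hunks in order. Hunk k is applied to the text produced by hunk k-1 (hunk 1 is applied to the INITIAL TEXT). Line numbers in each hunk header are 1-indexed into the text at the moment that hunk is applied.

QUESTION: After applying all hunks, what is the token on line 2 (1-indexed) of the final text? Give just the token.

Answer: ryrei

Derivation:
Hunk 1: at line 4 remove [zxoas] add [ejh] -> 6 lines: tznp zbho rxm xpvcm ejh msler
Hunk 2: at line 1 remove [rxm] add [pzt,wrlm,ydoas] -> 8 lines: tznp zbho pzt wrlm ydoas xpvcm ejh msler
Hunk 3: at line 2 remove [wrlm,ydoas,xpvcm] add [lvff,aqp] -> 7 lines: tznp zbho pzt lvff aqp ejh msler
Hunk 4: at line 1 remove [pzt,lvff,aqp] add [sszti,mjft,hliuq] -> 7 lines: tznp zbho sszti mjft hliuq ejh msler
Hunk 5: at line 3 remove [mjft] add [fit,fuqb,supq] -> 9 lines: tznp zbho sszti fit fuqb supq hliuq ejh msler
Hunk 6: at line 2 remove [fit,fuqb,supq] add [oyusr] -> 7 lines: tznp zbho sszti oyusr hliuq ejh msler
Hunk 7: at line 1 remove [zbho,sszti,oyusr] add [ryrei] -> 5 lines: tznp ryrei hliuq ejh msler
Final line 2: ryrei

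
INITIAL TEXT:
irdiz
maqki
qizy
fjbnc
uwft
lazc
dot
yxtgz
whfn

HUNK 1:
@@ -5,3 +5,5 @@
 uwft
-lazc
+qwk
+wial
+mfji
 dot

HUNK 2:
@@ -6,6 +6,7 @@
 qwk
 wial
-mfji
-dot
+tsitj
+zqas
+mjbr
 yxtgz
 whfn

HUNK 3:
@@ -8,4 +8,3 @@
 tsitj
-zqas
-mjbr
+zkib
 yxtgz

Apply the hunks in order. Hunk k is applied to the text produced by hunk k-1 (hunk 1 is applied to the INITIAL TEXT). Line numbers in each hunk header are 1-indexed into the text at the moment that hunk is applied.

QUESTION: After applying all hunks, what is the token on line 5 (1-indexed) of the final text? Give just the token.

Answer: uwft

Derivation:
Hunk 1: at line 5 remove [lazc] add [qwk,wial,mfji] -> 11 lines: irdiz maqki qizy fjbnc uwft qwk wial mfji dot yxtgz whfn
Hunk 2: at line 6 remove [mfji,dot] add [tsitj,zqas,mjbr] -> 12 lines: irdiz maqki qizy fjbnc uwft qwk wial tsitj zqas mjbr yxtgz whfn
Hunk 3: at line 8 remove [zqas,mjbr] add [zkib] -> 11 lines: irdiz maqki qizy fjbnc uwft qwk wial tsitj zkib yxtgz whfn
Final line 5: uwft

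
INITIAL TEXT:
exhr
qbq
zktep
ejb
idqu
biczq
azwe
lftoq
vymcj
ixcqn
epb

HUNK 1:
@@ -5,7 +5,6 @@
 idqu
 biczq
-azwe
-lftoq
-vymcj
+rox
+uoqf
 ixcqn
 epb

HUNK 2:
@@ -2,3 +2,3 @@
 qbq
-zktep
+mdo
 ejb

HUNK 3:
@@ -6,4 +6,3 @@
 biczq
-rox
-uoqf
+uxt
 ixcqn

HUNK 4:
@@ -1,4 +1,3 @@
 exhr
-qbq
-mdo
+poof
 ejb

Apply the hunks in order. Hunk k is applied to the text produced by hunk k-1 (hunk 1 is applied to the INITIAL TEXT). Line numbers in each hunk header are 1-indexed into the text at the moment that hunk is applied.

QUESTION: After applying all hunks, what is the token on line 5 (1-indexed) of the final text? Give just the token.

Answer: biczq

Derivation:
Hunk 1: at line 5 remove [azwe,lftoq,vymcj] add [rox,uoqf] -> 10 lines: exhr qbq zktep ejb idqu biczq rox uoqf ixcqn epb
Hunk 2: at line 2 remove [zktep] add [mdo] -> 10 lines: exhr qbq mdo ejb idqu biczq rox uoqf ixcqn epb
Hunk 3: at line 6 remove [rox,uoqf] add [uxt] -> 9 lines: exhr qbq mdo ejb idqu biczq uxt ixcqn epb
Hunk 4: at line 1 remove [qbq,mdo] add [poof] -> 8 lines: exhr poof ejb idqu biczq uxt ixcqn epb
Final line 5: biczq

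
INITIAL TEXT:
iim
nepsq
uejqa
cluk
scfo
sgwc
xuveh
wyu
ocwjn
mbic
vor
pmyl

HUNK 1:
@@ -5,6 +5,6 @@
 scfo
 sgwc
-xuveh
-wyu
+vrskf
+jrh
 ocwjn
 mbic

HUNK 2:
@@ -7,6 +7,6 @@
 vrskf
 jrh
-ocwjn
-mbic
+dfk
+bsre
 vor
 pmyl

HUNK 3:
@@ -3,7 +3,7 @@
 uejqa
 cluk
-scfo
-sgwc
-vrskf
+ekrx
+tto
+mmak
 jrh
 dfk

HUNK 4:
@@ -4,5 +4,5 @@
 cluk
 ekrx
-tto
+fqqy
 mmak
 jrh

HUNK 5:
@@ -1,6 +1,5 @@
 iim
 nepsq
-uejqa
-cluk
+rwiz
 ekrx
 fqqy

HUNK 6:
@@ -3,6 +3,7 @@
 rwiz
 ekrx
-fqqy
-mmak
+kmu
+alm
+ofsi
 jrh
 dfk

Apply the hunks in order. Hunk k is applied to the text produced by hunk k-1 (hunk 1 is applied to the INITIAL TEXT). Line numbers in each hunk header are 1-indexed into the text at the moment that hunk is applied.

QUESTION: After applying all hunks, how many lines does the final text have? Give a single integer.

Answer: 12

Derivation:
Hunk 1: at line 5 remove [xuveh,wyu] add [vrskf,jrh] -> 12 lines: iim nepsq uejqa cluk scfo sgwc vrskf jrh ocwjn mbic vor pmyl
Hunk 2: at line 7 remove [ocwjn,mbic] add [dfk,bsre] -> 12 lines: iim nepsq uejqa cluk scfo sgwc vrskf jrh dfk bsre vor pmyl
Hunk 3: at line 3 remove [scfo,sgwc,vrskf] add [ekrx,tto,mmak] -> 12 lines: iim nepsq uejqa cluk ekrx tto mmak jrh dfk bsre vor pmyl
Hunk 4: at line 4 remove [tto] add [fqqy] -> 12 lines: iim nepsq uejqa cluk ekrx fqqy mmak jrh dfk bsre vor pmyl
Hunk 5: at line 1 remove [uejqa,cluk] add [rwiz] -> 11 lines: iim nepsq rwiz ekrx fqqy mmak jrh dfk bsre vor pmyl
Hunk 6: at line 3 remove [fqqy,mmak] add [kmu,alm,ofsi] -> 12 lines: iim nepsq rwiz ekrx kmu alm ofsi jrh dfk bsre vor pmyl
Final line count: 12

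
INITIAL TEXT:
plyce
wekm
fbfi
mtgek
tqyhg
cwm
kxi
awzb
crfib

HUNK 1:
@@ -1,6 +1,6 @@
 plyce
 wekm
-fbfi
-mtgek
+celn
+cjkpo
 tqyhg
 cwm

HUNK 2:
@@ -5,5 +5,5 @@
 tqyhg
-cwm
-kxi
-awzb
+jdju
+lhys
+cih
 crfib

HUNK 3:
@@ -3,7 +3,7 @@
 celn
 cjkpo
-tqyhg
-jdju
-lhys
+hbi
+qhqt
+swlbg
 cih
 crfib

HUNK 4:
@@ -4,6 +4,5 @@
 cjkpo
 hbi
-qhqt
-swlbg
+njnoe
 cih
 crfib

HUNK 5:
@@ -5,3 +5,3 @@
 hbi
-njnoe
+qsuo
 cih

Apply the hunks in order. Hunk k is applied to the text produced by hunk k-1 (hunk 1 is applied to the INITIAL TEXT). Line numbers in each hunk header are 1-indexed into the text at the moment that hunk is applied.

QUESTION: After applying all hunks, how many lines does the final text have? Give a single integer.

Hunk 1: at line 1 remove [fbfi,mtgek] add [celn,cjkpo] -> 9 lines: plyce wekm celn cjkpo tqyhg cwm kxi awzb crfib
Hunk 2: at line 5 remove [cwm,kxi,awzb] add [jdju,lhys,cih] -> 9 lines: plyce wekm celn cjkpo tqyhg jdju lhys cih crfib
Hunk 3: at line 3 remove [tqyhg,jdju,lhys] add [hbi,qhqt,swlbg] -> 9 lines: plyce wekm celn cjkpo hbi qhqt swlbg cih crfib
Hunk 4: at line 4 remove [qhqt,swlbg] add [njnoe] -> 8 lines: plyce wekm celn cjkpo hbi njnoe cih crfib
Hunk 5: at line 5 remove [njnoe] add [qsuo] -> 8 lines: plyce wekm celn cjkpo hbi qsuo cih crfib
Final line count: 8

Answer: 8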